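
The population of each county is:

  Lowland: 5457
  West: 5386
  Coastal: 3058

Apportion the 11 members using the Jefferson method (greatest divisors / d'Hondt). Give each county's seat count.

Lowland 5, West 4, Coastal 2

Standard divisor 13901/11 ≈ 1263.727; standard quotas: Lowland 4.318, West 4.262, Coastal 2.420.
Rounding down gives 4, 4, 2 = 10 seats, so the divisor must be adjusted.
With modified divisor 1084: modified quotas Lowland 5.034, West 4.969, Coastal 2.821.
Rounding down: Lowland 5, West 4, Coastal 2 (total 11).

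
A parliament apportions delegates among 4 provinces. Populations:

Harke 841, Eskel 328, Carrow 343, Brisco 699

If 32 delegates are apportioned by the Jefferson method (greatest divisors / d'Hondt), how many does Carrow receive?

5

Standard divisor 2211/32 ≈ 69.094; standard quotas: Harke 12.172, Eskel 4.747, Carrow 4.964, Brisco 10.117.
Rounding down gives 12, 4, 4, 10 = 30 seats, so the divisor must be adjusted.
With modified divisor 65: modified quotas Harke 12.938, Eskel 5.046, Carrow 5.277, Brisco 10.754.
Rounding down: Harke 12, Eskel 5, Carrow 5, Brisco 10 (total 32).
Carrow receives 5.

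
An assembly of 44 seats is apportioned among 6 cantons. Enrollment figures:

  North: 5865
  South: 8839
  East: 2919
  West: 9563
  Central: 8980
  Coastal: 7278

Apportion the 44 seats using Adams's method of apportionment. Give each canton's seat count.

Standard divisor 43444/44 ≈ 987.364; standard quotas: North 5.940, South 8.952, East 2.956, West 9.685, Central 9.095, Coastal 7.371.
Rounding up gives 6, 9, 3, 10, 10, 8 = 46 seats, so the divisor must be adjusted.
With modified divisor 1050: modified quotas North 5.586, South 8.418, East 2.780, West 9.108, Central 8.552, Coastal 6.931.
Rounding up: North 6, South 9, East 3, West 10, Central 9, Coastal 7 (total 44).

North 6, South 9, East 3, West 10, Central 9, Coastal 7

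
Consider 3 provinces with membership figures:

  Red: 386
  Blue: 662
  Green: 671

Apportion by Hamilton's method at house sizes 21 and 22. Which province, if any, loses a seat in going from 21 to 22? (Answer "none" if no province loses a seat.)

At 21 seats: Red 5, Blue 8, Green 8.
At 22 seats: Red 5, Blue 8, Green 9.
No province's allocation decreased.

none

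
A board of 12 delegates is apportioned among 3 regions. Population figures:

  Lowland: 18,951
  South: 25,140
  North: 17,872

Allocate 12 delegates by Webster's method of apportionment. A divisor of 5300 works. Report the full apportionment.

With modified divisor 5300: modified quotas Lowland 3.576, South 4.743, North 3.372.
Rounding to the nearest integer: Lowland 4, South 5, North 3 (total 12).

Lowland 4; South 5; North 3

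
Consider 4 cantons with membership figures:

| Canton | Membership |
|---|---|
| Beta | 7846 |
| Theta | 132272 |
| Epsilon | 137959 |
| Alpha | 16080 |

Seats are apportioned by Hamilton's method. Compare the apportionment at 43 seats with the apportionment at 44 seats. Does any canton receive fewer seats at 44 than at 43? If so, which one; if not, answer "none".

At 43 seats: Beta 1, Theta 19, Epsilon 20, Alpha 3.
At 44 seats: Beta 1, Theta 20, Epsilon 21, Alpha 2.
Alpha drops from 3 to 2.

Alpha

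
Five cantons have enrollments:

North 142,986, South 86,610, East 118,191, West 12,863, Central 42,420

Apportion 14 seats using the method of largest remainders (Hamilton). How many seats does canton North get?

Total 403070; standard divisor 403070/14 ≈ 28790.714.
Standard quotas: North 4.9664, South 3.0083, East 4.1052, West 0.4468, Central 1.4734.
Lower quotas: North 4, South 3, East 4, West 0, Central 1 (sum 12, leaving 2 seats).
Remainders in descending order: North 0.9664, Central 0.4734, West 0.4468, East 0.1052, South 0.0083.
Largest remainders: North, Central receive the extra seats.
North receives 5.

5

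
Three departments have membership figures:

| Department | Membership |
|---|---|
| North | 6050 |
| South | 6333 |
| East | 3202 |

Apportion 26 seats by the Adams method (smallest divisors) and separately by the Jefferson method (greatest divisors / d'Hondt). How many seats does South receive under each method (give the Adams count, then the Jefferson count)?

10 and 11

Adams: North 10, South 10, East 6.
Jefferson: North 10, South 11, East 5.
South gets 10 under Adams and 11 under Jefferson.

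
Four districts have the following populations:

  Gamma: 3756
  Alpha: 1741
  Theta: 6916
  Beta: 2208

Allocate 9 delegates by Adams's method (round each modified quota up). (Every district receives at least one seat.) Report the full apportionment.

Standard divisor 14621/9 ≈ 1624.556; standard quotas: Gamma 2.312, Alpha 1.072, Theta 4.257, Beta 1.359.
Rounding up gives 3, 2, 5, 2 = 12 seats, so the divisor must be adjusted.
With modified divisor 2000: modified quotas Gamma 1.878, Alpha 0.871, Theta 3.458, Beta 1.104.
Rounding up: Gamma 2, Alpha 1, Theta 4, Beta 2 (total 9).

Gamma: 2, Alpha: 1, Theta: 4, Beta: 2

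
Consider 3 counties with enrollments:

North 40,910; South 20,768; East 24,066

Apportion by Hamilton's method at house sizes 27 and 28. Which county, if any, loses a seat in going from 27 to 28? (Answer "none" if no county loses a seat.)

At 27 seats: North 13, South 6, East 8.
At 28 seats: North 13, South 7, East 8.
No county's allocation decreased.

none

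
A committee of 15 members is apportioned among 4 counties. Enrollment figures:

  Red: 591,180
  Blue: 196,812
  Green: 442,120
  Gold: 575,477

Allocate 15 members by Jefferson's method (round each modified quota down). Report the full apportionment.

Standard divisor 1805589/15 ≈ 120372.6; standard quotas: Red 4.911, Blue 1.635, Green 3.673, Gold 4.781.
Rounding down gives 4, 1, 3, 4 = 12 seats, so the divisor must be adjusted.
With modified divisor 104500: modified quotas Red 5.657, Blue 1.883, Green 4.231, Gold 5.507.
Rounding down: Red 5, Blue 1, Green 4, Gold 5 (total 15).

Red 5; Blue 1; Green 4; Gold 5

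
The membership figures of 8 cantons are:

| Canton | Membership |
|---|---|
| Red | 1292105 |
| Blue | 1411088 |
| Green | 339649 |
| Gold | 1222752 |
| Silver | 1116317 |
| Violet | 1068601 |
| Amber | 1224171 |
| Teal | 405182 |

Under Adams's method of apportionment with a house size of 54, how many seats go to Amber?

8

Standard divisor 8079865/54 ≈ 149627.13; standard quotas: Red 8.635, Blue 9.431, Green 2.270, Gold 8.172, Silver 7.461, Violet 7.142, Amber 8.181, Teal 2.708.
Rounding up gives 9, 10, 3, 9, 8, 8, 9, 3 = 59 seats, so the divisor must be adjusted.
With modified divisor 160500: modified quotas Red 8.050, Blue 8.792, Green 2.116, Gold 7.618, Silver 6.955, Violet 6.658, Amber 7.627, Teal 2.524.
Rounding up: Red 9, Blue 9, Green 3, Gold 8, Silver 7, Violet 7, Amber 8, Teal 3 (total 54).
Amber receives 8.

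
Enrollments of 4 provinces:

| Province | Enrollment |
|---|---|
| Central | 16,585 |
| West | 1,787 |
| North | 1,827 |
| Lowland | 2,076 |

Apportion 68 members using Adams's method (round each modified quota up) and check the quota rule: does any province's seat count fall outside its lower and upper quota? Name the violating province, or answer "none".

Standard quotas: Central 50.630, West 5.455, North 5.577, Lowland 6.338.
Adams allocation: Central 49, West 6, North 6, Lowland 7.
Central has quota 50.630 (lower 50, upper 51) but receives 49 — outside the quota interval.

Central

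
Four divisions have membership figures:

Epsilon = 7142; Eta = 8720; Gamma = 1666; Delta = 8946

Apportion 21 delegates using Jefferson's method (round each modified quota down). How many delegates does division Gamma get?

1

Standard divisor 26474/21 ≈ 1260.667; standard quotas: Epsilon 5.665, Eta 6.917, Gamma 1.322, Delta 7.096.
Rounding down gives 5, 6, 1, 7 = 19 seats, so the divisor must be adjusted.
With modified divisor 1150: modified quotas Epsilon 6.210, Eta 7.583, Gamma 1.449, Delta 7.779.
Rounding down: Epsilon 6, Eta 7, Gamma 1, Delta 7 (total 21).
Gamma receives 1.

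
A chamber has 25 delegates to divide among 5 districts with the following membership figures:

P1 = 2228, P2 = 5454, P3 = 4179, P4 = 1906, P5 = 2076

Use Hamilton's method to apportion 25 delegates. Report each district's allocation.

Standard divisor: 15843 ÷ 25 ≈ 633.72.
Standard quotas: P1 3.5157, P2 8.6063, P3 6.5944, P4 3.0076, P5 3.2759.
Lower quotas: P1 3, P2 8, P3 6, P4 3, P5 3 (sum 23, leaving 2 seats).
Remainders in descending order: P2 0.6063, P3 0.5944, P1 0.5157, P5 0.2759, P4 0.0076.
Largest remainders: P2, P3 receive the extra seats.

P1 3; P2 9; P3 7; P4 3; P5 3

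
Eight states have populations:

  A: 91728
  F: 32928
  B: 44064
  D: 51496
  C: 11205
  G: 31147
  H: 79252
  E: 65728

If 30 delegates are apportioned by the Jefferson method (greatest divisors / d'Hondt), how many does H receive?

6

Standard divisor 407548/30 ≈ 13584.933; standard quotas: A 6.752, F 2.424, B 3.244, D 3.791, C 0.825, G 2.293, H 5.834, E 4.838.
Rounding down gives 6, 2, 3, 3, 0, 2, 5, 4 = 25 seats, so the divisor must be adjusted.
With modified divisor 11437.1: modified quotas A 8.020, F 2.879, B 3.853, D 4.503, C 0.980, G 2.723, H 6.929, E 5.747.
Rounding down: A 8, F 2, B 3, D 4, C 0, G 2, H 6, E 5 (total 30).
H receives 6.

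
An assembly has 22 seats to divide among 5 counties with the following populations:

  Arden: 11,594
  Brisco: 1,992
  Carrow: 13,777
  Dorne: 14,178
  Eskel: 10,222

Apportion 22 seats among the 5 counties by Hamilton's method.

The standard divisor is 51763/22 ≈ 2352.864.
Standard quotas: Arden 4.9276, Brisco 0.8466, Carrow 5.8554, Dorne 6.0258, Eskel 4.3445.
Lower quotas: Arden 4, Brisco 0, Carrow 5, Dorne 6, Eskel 4 (sum 19, leaving 3 seats).
Remainders in descending order: Arden 0.9276, Carrow 0.8554, Brisco 0.8466, Eskel 0.3445, Dorne 0.0258.
Largest remainders: Arden, Carrow, Brisco receive the extra seats.

Arden=5, Brisco=1, Carrow=6, Dorne=6, Eskel=4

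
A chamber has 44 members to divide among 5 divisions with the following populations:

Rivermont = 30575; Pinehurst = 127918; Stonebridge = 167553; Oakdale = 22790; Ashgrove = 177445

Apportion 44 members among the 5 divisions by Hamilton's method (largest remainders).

Standard divisor: 526281 ÷ 44 ≈ 11960.932.
Standard quotas: Rivermont 2.5562, Pinehurst 10.6947, Stonebridge 14.0084, Oakdale 1.9054, Ashgrove 14.8354.
Lower quotas: Rivermont 2, Pinehurst 10, Stonebridge 14, Oakdale 1, Ashgrove 14 (sum 41, leaving 3 seats).
Remainders in descending order: Oakdale 0.9054, Ashgrove 0.8354, Pinehurst 0.6947, Rivermont 0.5562, Stonebridge 0.0084.
Largest remainders: Oakdale, Ashgrove, Pinehurst receive the extra seats.

Rivermont: 2, Pinehurst: 11, Stonebridge: 14, Oakdale: 2, Ashgrove: 15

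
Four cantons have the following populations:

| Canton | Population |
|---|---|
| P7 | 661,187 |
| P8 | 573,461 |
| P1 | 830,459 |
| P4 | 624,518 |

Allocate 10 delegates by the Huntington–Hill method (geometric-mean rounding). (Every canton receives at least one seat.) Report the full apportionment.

With divisor 262443: modified quotas P7 2.519, P8 2.185, P1 3.164, P4 2.380.
Geometric-mean thresholds: P7 √(2·3)=2.449, P8 √(2·3)=2.449, P1 √(3·4)=3.464, P4 √(2·3)=2.449.
Each quota rounded against its threshold gives P7 3, P8 2, P1 3, P4 2 (total 10).

P7=3, P8=2, P1=3, P4=2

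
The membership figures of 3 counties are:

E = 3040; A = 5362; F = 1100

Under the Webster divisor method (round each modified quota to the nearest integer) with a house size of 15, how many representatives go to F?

2

Standard divisor 9502/15 ≈ 633.467; standard quotas: E 4.799, A 8.465, F 1.736.
Rounding to the nearest integer gives E 5, A 8, F 2 — total 15, matching the house size, so no adjustment is needed.
F receives 2.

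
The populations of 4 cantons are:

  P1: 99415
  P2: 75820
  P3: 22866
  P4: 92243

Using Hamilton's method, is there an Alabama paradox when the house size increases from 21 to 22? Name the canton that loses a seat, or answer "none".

none

At 21 seats: P1 7, P2 5, P3 2, P4 7.
At 22 seats: P1 7, P2 6, P3 2, P4 7.
No canton's allocation decreased.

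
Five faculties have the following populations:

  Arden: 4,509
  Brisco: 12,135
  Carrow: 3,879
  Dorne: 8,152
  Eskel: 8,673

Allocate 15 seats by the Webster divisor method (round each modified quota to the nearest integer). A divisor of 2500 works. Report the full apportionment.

Arden 2; Brisco 5; Carrow 2; Dorne 3; Eskel 3

With modified divisor 2500: modified quotas Arden 1.804, Brisco 4.854, Carrow 1.552, Dorne 3.261, Eskel 3.469.
Rounding to the nearest integer: Arden 2, Brisco 5, Carrow 2, Dorne 3, Eskel 3 (total 15).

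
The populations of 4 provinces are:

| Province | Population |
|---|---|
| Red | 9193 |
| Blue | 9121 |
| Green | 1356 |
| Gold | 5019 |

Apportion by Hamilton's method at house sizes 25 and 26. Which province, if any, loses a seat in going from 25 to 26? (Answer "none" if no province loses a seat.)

Green

At 25 seats: Red 9, Blue 9, Green 2, Gold 5.
At 26 seats: Red 10, Blue 10, Green 1, Gold 5.
Green drops from 2 to 1.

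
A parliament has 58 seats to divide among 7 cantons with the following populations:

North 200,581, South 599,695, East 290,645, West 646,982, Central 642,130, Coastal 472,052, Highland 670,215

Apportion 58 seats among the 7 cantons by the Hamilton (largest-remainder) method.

The standard divisor is 3522300/58 ≈ 60729.31.
Standard quotas: North 3.3029, South 9.8749, East 4.7859, West 10.6535, Central 10.5736, Coastal 7.7731, Highland 11.0361.
Lower quotas: North 3, South 9, East 4, West 10, Central 10, Coastal 7, Highland 11 (sum 54, leaving 4 seats).
Remainders in descending order: South 0.8749, East 0.7859, Coastal 0.7731, West 0.6535, Central 0.5736, North 0.3029, Highland 0.0361.
The surplus seats go to South, East, Coastal, West.

North=3; South=10; East=5; West=11; Central=10; Coastal=8; Highland=11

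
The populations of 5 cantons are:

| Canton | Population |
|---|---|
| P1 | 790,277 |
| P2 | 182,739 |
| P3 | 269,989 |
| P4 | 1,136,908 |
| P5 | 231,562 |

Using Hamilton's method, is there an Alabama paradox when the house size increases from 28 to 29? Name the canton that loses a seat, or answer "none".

P5

At 28 seats: P1 8, P2 2, P3 3, P4 12, P5 3.
At 29 seats: P1 9, P2 2, P3 3, P4 13, P5 2.
P5 drops from 3 to 2.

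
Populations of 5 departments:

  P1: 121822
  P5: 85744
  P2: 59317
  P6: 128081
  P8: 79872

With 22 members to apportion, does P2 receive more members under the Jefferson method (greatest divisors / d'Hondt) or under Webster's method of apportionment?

Jefferson: P1 6, P5 4, P2 2, P6 6, P8 4.
Webster: P1 5, P5 4, P2 3, P6 6, P8 4.
P2 gets 2 under Jefferson and 3 under Webster.

Webster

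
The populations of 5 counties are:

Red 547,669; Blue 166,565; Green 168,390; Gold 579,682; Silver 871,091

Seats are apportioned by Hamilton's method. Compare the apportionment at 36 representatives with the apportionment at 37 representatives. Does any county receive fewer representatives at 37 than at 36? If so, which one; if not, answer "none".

Blue

At 36 seats: Red 8, Blue 3, Green 3, Gold 9, Silver 13.
At 37 seats: Red 9, Blue 2, Green 3, Gold 9, Silver 14.
Blue drops from 3 to 2.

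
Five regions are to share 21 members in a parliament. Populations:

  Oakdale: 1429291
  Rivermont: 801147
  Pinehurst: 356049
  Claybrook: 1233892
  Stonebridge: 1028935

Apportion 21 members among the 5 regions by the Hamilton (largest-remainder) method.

Standard divisor: 4849314 ÷ 21 ≈ 230919.714.
Standard quotas: Oakdale 6.1896, Rivermont 3.4694, Pinehurst 1.5419, Claybrook 5.3434, Stonebridge 4.4558.
Lower quotas: Oakdale 6, Rivermont 3, Pinehurst 1, Claybrook 5, Stonebridge 4 (sum 19, leaving 2 seats).
Remainders in descending order: Pinehurst 0.5419, Rivermont 0.4694, Stonebridge 0.4558, Claybrook 0.3434, Oakdale 0.1896.
The surplus seats go to Pinehurst, Rivermont.

Oakdale: 6, Rivermont: 4, Pinehurst: 2, Claybrook: 5, Stonebridge: 4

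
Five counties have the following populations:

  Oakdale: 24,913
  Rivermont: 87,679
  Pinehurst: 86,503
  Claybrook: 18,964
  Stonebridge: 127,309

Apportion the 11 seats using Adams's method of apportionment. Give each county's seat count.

Oakdale=1, Rivermont=3, Pinehurst=3, Claybrook=1, Stonebridge=3

Standard divisor 345368/11 ≈ 31397.091; standard quotas: Oakdale 0.793, Rivermont 2.793, Pinehurst 2.755, Claybrook 0.604, Stonebridge 4.055.
Rounding up gives 1, 3, 3, 1, 5 = 13 seats, so the divisor must be adjusted.
With modified divisor 42800: modified quotas Oakdale 0.582, Rivermont 2.049, Pinehurst 2.021, Claybrook 0.443, Stonebridge 2.975.
Rounding up: Oakdale 1, Rivermont 3, Pinehurst 3, Claybrook 1, Stonebridge 3 (total 11).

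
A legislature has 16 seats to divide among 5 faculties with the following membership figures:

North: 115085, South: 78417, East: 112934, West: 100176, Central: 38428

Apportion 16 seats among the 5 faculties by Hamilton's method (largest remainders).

North 4, South 3, East 4, West 4, Central 1

The standard divisor is 445040/16 = 27815.
Standard quotas: North 4.1375, South 2.8192, East 4.0602, West 3.6015, Central 1.3816.
Lower quotas: North 4, South 2, East 4, West 3, Central 1 (sum 14, leaving 2 seats).
Remainders in descending order: South 0.8192, West 0.6015, Central 0.3816, North 0.1375, East 0.0602.
Largest remainders: South, West receive the extra seats.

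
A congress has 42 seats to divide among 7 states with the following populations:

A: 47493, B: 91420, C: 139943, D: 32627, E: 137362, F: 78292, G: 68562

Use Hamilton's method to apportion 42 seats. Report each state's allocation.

A: 3, B: 6, C: 10, D: 2, E: 10, F: 6, G: 5

The standard divisor is 595699/42 ≈ 14183.31.
Standard quotas: A 3.3485, B 6.4456, C 9.8667, D 2.3004, E 9.6848, F 5.5200, G 4.8340.
Lower quotas: A 3, B 6, C 9, D 2, E 9, F 5, G 4 (sum 38, leaving 4 seats).
Remainders in descending order: C 0.8667, G 0.8340, E 0.6848, F 0.5200, B 0.4456, A 0.3485, D 0.3004.
Largest remainders: C, G, E, F receive the extra seats.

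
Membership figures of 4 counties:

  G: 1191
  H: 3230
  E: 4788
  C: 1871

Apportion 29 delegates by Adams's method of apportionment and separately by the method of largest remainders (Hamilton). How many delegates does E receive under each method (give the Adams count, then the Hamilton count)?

Adams: G 3, H 9, E 12, C 5.
Hamilton: G 3, H 8, E 13, C 5.
E gets 12 under Adams and 13 under Hamilton.

12 and 13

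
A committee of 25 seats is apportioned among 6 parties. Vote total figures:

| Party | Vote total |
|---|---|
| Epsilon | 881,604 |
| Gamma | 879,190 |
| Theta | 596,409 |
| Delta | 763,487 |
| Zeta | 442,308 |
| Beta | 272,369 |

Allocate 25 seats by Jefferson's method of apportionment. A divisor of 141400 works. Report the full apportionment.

Epsilon=6; Gamma=6; Theta=4; Delta=5; Zeta=3; Beta=1

With modified divisor 141400: modified quotas Epsilon 6.235, Gamma 6.218, Theta 4.218, Delta 5.399, Zeta 3.128, Beta 1.926.
Rounding down: Epsilon 6, Gamma 6, Theta 4, Delta 5, Zeta 3, Beta 1 (total 25).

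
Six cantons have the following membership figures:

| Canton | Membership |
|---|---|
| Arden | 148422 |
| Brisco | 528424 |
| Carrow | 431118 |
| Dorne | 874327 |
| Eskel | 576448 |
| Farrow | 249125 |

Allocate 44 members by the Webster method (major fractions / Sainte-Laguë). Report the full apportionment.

Arden 2, Brisco 8, Carrow 7, Dorne 14, Eskel 9, Farrow 4

Standard divisor 2807864/44 ≈ 63815.091; standard quotas: Arden 2.326, Brisco 8.281, Carrow 6.756, Dorne 13.701, Eskel 9.033, Farrow 3.904.
Rounding to the nearest integer gives Arden 2, Brisco 8, Carrow 7, Dorne 14, Eskel 9, Farrow 4 — total 44, matching the house size, so no adjustment is needed.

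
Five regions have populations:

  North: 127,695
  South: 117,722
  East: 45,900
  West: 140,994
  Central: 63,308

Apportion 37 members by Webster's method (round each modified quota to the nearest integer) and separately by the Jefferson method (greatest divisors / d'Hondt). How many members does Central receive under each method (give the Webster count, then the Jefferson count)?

5 and 4

Webster: North 10, South 9, East 3, West 10, Central 5.
Jefferson: North 10, South 9, East 3, West 11, Central 4.
Central gets 5 under Webster and 4 under Jefferson.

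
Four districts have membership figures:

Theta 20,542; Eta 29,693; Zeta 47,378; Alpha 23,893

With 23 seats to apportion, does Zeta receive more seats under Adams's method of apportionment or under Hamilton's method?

Hamilton

Adams: Theta 4, Eta 6, Zeta 8, Alpha 5.
Hamilton: Theta 4, Eta 6, Zeta 9, Alpha 4.
Zeta gets 8 under Adams and 9 under Hamilton.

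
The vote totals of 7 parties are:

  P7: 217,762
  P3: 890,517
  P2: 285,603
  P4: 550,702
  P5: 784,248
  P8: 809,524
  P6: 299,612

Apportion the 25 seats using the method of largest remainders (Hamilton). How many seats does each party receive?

The standard divisor is 3837968/25 ≈ 153518.72.
Standard quotas: P7 1.4185, P3 5.8007, P2 1.8604, P4 3.5872, P5 5.1085, P8 5.2731, P6 1.9516.
Lower quotas: P7 1, P3 5, P2 1, P4 3, P5 5, P8 5, P6 1 (sum 21, leaving 4 seats).
Remainders in descending order: P6 0.9516, P2 0.8604, P3 0.8007, P4 0.5872, P7 0.4185, P8 0.2731, P5 0.1085.
The surplus seats go to P6, P2, P3, P4.

P7=1, P3=6, P2=2, P4=4, P5=5, P8=5, P6=2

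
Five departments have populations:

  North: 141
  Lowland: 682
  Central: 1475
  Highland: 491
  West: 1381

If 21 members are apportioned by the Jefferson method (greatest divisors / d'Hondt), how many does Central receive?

Standard divisor 4170/21 ≈ 198.571; standard quotas: North 0.710, Lowland 3.435, Central 7.428, Highland 2.473, West 6.955.
Rounding down gives 0, 3, 7, 2, 6 = 18 seats, so the divisor must be adjusted.
With modified divisor 172: modified quotas North 0.820, Lowland 3.965, Central 8.576, Highland 2.855, West 8.029.
Rounding down: North 0, Lowland 3, Central 8, Highland 2, West 8 (total 21).
Central receives 8.

8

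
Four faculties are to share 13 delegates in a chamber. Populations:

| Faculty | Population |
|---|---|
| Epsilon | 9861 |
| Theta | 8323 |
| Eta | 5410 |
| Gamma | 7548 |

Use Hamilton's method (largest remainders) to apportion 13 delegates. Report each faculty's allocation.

Epsilon 4, Theta 4, Eta 2, Gamma 3

Total 31142; standard divisor 31142/13 ≈ 2395.538.
Standard quotas: Epsilon 4.1164, Theta 3.4744, Eta 2.2584, Gamma 3.1509.
Lower quotas: Epsilon 4, Theta 3, Eta 2, Gamma 3 (sum 12, leaving 1 seat).
Remainders in descending order: Theta 0.4744, Eta 0.2584, Gamma 0.1509, Epsilon 0.1164.
The surplus seat goes to Theta.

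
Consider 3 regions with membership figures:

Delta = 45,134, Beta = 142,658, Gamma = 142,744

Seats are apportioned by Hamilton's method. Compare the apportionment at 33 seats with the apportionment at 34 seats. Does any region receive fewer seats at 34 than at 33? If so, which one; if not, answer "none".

Delta

At 33 seats: Delta 5, Beta 14, Gamma 14.
At 34 seats: Delta 4, Beta 15, Gamma 15.
Delta drops from 5 to 4.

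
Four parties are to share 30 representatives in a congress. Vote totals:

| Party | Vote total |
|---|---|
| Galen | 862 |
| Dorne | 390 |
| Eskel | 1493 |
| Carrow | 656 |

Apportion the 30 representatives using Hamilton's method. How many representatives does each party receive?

Standard divisor: 3401 ÷ 30 ≈ 113.367.
Standard quotas: Galen 7.604, Dorne 3.440, Eskel 13.170, Carrow 5.787.
Lower quotas: Galen 7, Dorne 3, Eskel 13, Carrow 5 (sum 28, leaving 2 seats).
Remainders in descending order: Carrow 0.787, Galen 0.604, Dorne 0.440, Eskel 0.170.
Largest remainders: Carrow, Galen receive the extra seats.

Galen: 8, Dorne: 3, Eskel: 13, Carrow: 6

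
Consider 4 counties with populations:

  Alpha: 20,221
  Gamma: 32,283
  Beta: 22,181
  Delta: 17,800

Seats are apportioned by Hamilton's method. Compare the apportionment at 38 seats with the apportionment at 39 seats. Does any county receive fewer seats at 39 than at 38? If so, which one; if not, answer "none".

At 38 seats: Alpha 8, Gamma 13, Beta 9, Delta 8.
At 39 seats: Alpha 9, Gamma 14, Beta 9, Delta 7.
Delta drops from 8 to 7.

Delta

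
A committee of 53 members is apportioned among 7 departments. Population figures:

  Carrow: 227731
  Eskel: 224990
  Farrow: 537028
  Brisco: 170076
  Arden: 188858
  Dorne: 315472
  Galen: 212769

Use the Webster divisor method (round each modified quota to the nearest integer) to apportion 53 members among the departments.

Carrow 7, Eskel 6, Farrow 15, Brisco 5, Arden 5, Dorne 9, Galen 6

Standard divisor 1876924/53 ≈ 35413.66; standard quotas: Carrow 6.431, Eskel 6.353, Farrow 15.164, Brisco 4.803, Arden 5.333, Dorne 8.908, Galen 6.008.
Rounding to the nearest integer gives 6, 6, 15, 5, 5, 9, 6 = 52 seats, so the divisor must be adjusted.
With modified divisor 34800: modified quotas Carrow 6.544, Eskel 6.465, Farrow 15.432, Brisco 4.887, Arden 5.427, Dorne 9.065, Galen 6.114.
Rounding to the nearest integer: Carrow 7, Eskel 6, Farrow 15, Brisco 5, Arden 5, Dorne 9, Galen 6 (total 53).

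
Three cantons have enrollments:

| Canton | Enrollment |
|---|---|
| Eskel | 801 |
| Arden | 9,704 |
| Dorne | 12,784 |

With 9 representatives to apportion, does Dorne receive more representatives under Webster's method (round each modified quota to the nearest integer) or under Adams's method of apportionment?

Webster: Eskel 0, Arden 4, Dorne 5.
Adams: Eskel 1, Arden 4, Dorne 4.
Dorne gets 5 under Webster and 4 under Adams.

Webster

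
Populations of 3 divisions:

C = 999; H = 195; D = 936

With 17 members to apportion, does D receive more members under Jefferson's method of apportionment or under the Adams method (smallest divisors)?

Jefferson: C 8, H 1, D 8.
Adams: C 8, H 2, D 7.
D gets 8 under Jefferson and 7 under Adams.

Jefferson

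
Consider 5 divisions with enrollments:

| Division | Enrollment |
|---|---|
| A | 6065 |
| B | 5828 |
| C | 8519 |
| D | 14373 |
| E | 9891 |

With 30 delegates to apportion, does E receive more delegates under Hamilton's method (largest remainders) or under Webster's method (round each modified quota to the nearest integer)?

Hamilton: A 4, B 4, C 6, D 10, E 6.
Webster: A 4, B 4, C 6, D 9, E 7.
E gets 6 under Hamilton and 7 under Webster.

Webster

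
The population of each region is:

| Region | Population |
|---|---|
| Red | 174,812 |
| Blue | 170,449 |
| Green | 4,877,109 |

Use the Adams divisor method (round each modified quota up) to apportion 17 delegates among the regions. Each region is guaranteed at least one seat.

Standard divisor 5222370/17 ≈ 307198.235; standard quotas: Red 0.569, Blue 0.555, Green 15.876.
Rounding up gives 1, 1, 16 = 18 seats, so the divisor must be adjusted.
With modified divisor 336800: modified quotas Red 0.519, Blue 0.506, Green 14.481.
Rounding up: Red 1, Blue 1, Green 15 (total 17).

Red: 1, Blue: 1, Green: 15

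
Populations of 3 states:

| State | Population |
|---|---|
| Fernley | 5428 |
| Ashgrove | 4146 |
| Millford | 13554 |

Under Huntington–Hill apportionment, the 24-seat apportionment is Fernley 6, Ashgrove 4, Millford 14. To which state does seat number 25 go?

Priority for the next seat is population ÷ (√(s·(s+1))).
Priorities: Fernley 837.559, Ashgrove 927.074, Millford 935.315.
Highest priority: Millford.

Millford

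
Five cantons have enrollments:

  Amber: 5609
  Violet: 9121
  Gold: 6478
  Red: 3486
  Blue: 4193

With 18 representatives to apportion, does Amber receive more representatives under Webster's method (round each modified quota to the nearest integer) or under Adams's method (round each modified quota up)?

Webster: Amber 3, Violet 6, Gold 4, Red 2, Blue 3.
Adams: Amber 4, Violet 5, Gold 4, Red 2, Blue 3.
Amber gets 3 under Webster and 4 under Adams.

Adams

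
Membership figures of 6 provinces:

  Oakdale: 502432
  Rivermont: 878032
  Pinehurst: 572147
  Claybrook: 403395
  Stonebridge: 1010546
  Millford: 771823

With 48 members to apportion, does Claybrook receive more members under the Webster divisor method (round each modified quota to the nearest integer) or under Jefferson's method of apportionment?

Webster: Oakdale 6, Rivermont 10, Pinehurst 7, Claybrook 5, Stonebridge 11, Millford 9.
Jefferson: Oakdale 6, Rivermont 10, Pinehurst 7, Claybrook 4, Stonebridge 12, Millford 9.
Claybrook gets 5 under Webster and 4 under Jefferson.

Webster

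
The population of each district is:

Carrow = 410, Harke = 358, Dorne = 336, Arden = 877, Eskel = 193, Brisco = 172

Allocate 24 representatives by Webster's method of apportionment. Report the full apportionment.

Standard divisor 2346/24 ≈ 97.75; standard quotas: Carrow 4.194, Harke 3.662, Dorne 3.437, Arden 8.972, Eskel 1.974, Brisco 1.760.
Rounding to the nearest integer gives Carrow 4, Harke 4, Dorne 3, Arden 9, Eskel 2, Brisco 2 — total 24, matching the house size, so no adjustment is needed.

Carrow=4, Harke=4, Dorne=3, Arden=9, Eskel=2, Brisco=2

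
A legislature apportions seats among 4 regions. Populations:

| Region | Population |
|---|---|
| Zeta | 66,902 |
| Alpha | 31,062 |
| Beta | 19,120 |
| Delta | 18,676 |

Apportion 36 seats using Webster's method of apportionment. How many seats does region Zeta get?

18

Standard divisor 135760/36 ≈ 3771.111; standard quotas: Zeta 17.741, Alpha 8.237, Beta 5.070, Delta 4.952.
Rounding to the nearest integer gives Zeta 18, Alpha 8, Beta 5, Delta 5 — total 36, matching the house size, so no adjustment is needed.
Zeta receives 18.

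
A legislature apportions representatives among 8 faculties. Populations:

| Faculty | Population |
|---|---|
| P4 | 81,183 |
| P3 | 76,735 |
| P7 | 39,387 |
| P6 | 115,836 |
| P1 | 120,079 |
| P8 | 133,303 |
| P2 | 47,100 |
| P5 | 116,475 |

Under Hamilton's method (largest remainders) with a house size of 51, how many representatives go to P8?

9

Standard divisor: 730098 ÷ 51 ≈ 14315.647.
Standard quotas: P4 5.6709, P3 5.3602, P7 2.7513, P6 8.0916, P1 8.3880, P8 9.3117, P2 3.2901, P5 8.1362.
Lower quotas: P4 5, P3 5, P7 2, P6 8, P1 8, P8 9, P2 3, P5 8 (sum 48, leaving 3 seats).
Remainders in descending order: P7 0.7513, P4 0.6709, P1 0.3880, P3 0.3602, P8 0.3117, P2 0.2901, P5 0.1362, P6 0.0916.
The surplus seats go to P7, P4, P1.
P8 receives 9.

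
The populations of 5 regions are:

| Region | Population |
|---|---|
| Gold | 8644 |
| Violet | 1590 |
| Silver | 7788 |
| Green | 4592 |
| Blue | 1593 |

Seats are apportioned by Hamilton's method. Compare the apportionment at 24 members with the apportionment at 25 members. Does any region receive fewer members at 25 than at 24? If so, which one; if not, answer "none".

At 24 seats: Gold 8, Violet 2, Silver 8, Green 4, Blue 2.
At 25 seats: Gold 9, Violet 1, Silver 8, Green 5, Blue 2.
Violet drops from 2 to 1.

Violet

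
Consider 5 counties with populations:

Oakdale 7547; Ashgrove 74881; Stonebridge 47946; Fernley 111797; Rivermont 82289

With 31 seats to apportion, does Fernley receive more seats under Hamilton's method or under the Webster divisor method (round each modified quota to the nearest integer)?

Hamilton

Hamilton: Oakdale 1, Ashgrove 7, Stonebridge 4, Fernley 11, Rivermont 8.
Webster: Oakdale 1, Ashgrove 7, Stonebridge 5, Fernley 10, Rivermont 8.
Fernley gets 11 under Hamilton and 10 under Webster.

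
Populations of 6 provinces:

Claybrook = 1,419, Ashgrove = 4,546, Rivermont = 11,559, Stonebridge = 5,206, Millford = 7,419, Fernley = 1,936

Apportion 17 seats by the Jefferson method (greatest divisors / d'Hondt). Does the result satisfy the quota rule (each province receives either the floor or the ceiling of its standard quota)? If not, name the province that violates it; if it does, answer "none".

Standard quotas: Claybrook 0.752, Ashgrove 2.409, Rivermont 6.124, Stonebridge 2.758, Millford 3.931, Fernley 1.026.
Jefferson allocation: Claybrook 0, Ashgrove 2, Rivermont 7, Stonebridge 3, Millford 4, Fernley 1.
Every allocation lies between the lower and upper quota.

none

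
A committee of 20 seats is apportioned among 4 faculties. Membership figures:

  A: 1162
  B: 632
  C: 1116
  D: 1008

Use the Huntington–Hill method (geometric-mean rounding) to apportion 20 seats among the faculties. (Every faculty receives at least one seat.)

With divisor 194: modified quotas A 5.990, B 3.258, C 5.753, D 5.196.
Geometric-mean thresholds: A √(5·6)=5.477, B √(3·4)=3.464, C √(5·6)=5.477, D √(5·6)=5.477.
Each quota rounded against its threshold gives A 6, B 3, C 6, D 5 (total 20).

A=6; B=3; C=6; D=5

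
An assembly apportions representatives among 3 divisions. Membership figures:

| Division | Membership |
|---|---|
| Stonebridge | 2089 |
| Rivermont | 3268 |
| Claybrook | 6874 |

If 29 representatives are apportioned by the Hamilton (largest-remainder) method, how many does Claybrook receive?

16

The standard divisor is 12231/29 ≈ 421.759.
Standard quotas: Stonebridge 4.9531, Rivermont 7.7485, Claybrook 16.2984.
Lower quotas: Stonebridge 4, Rivermont 7, Claybrook 16 (sum 27, leaving 2 seats).
Remainders in descending order: Stonebridge 0.9531, Rivermont 0.7485, Claybrook 0.2984.
Largest remainders: Stonebridge, Rivermont receive the extra seats.
Claybrook receives 16.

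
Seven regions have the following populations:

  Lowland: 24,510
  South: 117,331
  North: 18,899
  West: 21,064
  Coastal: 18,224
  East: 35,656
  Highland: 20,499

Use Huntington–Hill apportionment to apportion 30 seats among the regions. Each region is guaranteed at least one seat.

With divisor 8484: modified quotas Lowland 2.889, South 13.830, North 2.228, West 2.483, Coastal 2.148, East 4.203, Highland 2.416.
Geometric-mean thresholds: Lowland √(2·3)=2.449, South √(13·14)=13.491, North √(2·3)=2.449, West √(2·3)=2.449, Coastal √(2·3)=2.449, East √(4·5)=4.472, Highland √(2·3)=2.449.
Each quota rounded against its threshold gives Lowland 3, South 14, North 2, West 3, Coastal 2, East 4, Highland 2 (total 30).

Lowland=3, South=14, North=2, West=3, Coastal=2, East=4, Highland=2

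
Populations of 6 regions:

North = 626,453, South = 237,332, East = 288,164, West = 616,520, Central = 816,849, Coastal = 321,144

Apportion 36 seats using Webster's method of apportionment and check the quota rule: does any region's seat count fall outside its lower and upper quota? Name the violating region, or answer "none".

Standard quotas: North 7.759, South 2.940, East 3.569, West 7.636, Central 10.118, Coastal 3.978.
Webster allocation: North 8, South 3, East 4, West 7, Central 10, Coastal 4.
Every allocation lies between the lower and upper quota.

none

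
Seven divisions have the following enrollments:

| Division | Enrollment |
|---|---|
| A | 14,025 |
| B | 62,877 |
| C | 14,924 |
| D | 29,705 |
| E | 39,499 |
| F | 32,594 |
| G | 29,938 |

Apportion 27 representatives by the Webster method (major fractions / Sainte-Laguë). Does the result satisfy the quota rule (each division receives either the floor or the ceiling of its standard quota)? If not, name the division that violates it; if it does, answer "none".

none

Standard quotas: A 1.694, B 7.594, C 1.802, D 3.588, E 4.770, F 3.936, G 3.616.
Webster allocation: A 2, B 7, C 2, D 3, E 5, F 4, G 4.
Every allocation lies between the lower and upper quota.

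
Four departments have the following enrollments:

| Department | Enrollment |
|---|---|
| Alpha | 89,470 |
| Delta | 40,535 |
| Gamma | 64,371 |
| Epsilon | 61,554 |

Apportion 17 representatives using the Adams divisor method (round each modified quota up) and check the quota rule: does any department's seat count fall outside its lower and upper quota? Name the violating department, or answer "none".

Standard quotas: Alpha 5.943, Delta 2.693, Gamma 4.276, Epsilon 4.089.
Adams allocation: Alpha 6, Delta 3, Gamma 4, Epsilon 4.
Every allocation lies between the lower and upper quota.

none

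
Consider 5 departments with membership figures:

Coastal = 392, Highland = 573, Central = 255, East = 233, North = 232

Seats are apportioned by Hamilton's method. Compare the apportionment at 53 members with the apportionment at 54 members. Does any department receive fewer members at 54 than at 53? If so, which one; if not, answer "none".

At 53 seats: Coastal 13, Highland 18, Central 8, East 7, North 7.
At 54 seats: Coastal 13, Highland 18, Central 8, East 8, North 7.
No department's allocation decreased.

none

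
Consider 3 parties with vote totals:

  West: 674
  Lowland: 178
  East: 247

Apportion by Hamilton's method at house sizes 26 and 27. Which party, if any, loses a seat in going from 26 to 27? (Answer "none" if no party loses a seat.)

At 26 seats: West 16, Lowland 4, East 6.
At 27 seats: West 17, Lowland 4, East 6.
No party's allocation decreased.

none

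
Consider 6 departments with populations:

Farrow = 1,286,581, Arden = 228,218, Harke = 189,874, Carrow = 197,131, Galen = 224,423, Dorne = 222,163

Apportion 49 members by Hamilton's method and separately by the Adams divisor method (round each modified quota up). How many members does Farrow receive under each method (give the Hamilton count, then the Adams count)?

27 and 26

Hamilton: Farrow 27, Arden 5, Harke 4, Carrow 4, Galen 5, Dorne 4.
Adams: Farrow 26, Arden 5, Harke 4, Carrow 4, Galen 5, Dorne 5.
Farrow gets 27 under Hamilton and 26 under Adams.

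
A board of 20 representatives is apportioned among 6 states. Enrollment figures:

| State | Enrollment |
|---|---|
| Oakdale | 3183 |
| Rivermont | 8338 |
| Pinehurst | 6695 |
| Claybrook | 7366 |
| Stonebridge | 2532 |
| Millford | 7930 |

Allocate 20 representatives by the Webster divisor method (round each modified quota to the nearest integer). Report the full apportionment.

Oakdale=2; Rivermont=5; Pinehurst=4; Claybrook=4; Stonebridge=1; Millford=4

Standard divisor 36044/20 ≈ 1802.2; standard quotas: Oakdale 1.766, Rivermont 4.627, Pinehurst 3.715, Claybrook 4.087, Stonebridge 1.405, Millford 4.400.
Rounding to the nearest integer gives Oakdale 2, Rivermont 5, Pinehurst 4, Claybrook 4, Stonebridge 1, Millford 4 — total 20, matching the house size, so no adjustment is needed.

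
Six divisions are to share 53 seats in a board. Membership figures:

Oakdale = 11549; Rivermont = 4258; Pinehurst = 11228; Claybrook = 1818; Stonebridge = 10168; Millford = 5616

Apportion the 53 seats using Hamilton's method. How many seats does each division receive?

Total 44637; standard divisor 44637/53 ≈ 842.208.
Standard quotas: Oakdale 13.7128, Rivermont 5.0558, Pinehurst 13.3316, Claybrook 2.1586, Stonebridge 12.0730, Millford 6.6682.
Lower quotas: Oakdale 13, Rivermont 5, Pinehurst 13, Claybrook 2, Stonebridge 12, Millford 6 (sum 51, leaving 2 seats).
Remainders in descending order: Oakdale 0.7128, Millford 0.6682, Pinehurst 0.3316, Claybrook 0.1586, Stonebridge 0.0730, Rivermont 0.0558.
Largest remainders: Oakdale, Millford receive the extra seats.

Oakdale=14, Rivermont=5, Pinehurst=13, Claybrook=2, Stonebridge=12, Millford=7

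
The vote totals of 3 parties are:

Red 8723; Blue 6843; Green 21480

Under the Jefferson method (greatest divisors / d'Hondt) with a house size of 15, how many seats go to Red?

Standard divisor 37046/15 ≈ 2469.733; standard quotas: Red 3.532, Blue 2.771, Green 8.697.
Rounding down gives 3, 2, 8 = 13 seats, so the divisor must be adjusted.
With modified divisor 2200: modified quotas Red 3.965, Blue 3.110, Green 9.764.
Rounding down: Red 3, Blue 3, Green 9 (total 15).
Red receives 3.

3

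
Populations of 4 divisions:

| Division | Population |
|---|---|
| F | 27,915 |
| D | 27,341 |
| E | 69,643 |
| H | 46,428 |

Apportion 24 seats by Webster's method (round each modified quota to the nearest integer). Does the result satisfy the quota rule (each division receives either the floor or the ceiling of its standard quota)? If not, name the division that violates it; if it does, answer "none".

none

Standard quotas: F 3.910, D 3.830, E 9.756, H 6.504.
Webster allocation: F 4, D 4, E 10, H 6.
Every allocation lies between the lower and upper quota.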